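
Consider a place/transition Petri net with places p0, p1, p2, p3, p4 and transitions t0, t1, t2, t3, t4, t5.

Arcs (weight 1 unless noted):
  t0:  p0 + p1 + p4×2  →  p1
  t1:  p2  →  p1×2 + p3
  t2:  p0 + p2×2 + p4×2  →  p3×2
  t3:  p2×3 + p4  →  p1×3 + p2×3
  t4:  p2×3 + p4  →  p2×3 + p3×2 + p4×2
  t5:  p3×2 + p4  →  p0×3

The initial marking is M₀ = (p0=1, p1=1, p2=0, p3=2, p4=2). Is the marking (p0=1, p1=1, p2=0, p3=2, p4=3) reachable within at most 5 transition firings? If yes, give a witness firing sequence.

NO — not reachable within 5 firings

depth 0: 1 marking
depth 1: 3 markings reached so far
depth 2: 3 markings reached so far
(frontier empty at depth 2; search complete)
target is not among the 3 markings reachable within 5 steps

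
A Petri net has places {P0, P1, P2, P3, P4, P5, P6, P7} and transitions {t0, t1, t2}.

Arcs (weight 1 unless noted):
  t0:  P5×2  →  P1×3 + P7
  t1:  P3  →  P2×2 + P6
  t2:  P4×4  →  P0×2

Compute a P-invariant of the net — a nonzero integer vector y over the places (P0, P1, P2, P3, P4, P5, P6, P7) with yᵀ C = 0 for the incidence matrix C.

Incidence matrix C (rows=places, cols=transitions):
       t0   t1   t2
   P0   0    0    2
   P1   3    0    0
   P2   0    2    0
   P3   0   -1    0
   P4   0    0   -4
   P5  -2    0    0
   P6   0    1    0
   P7   1    0    0

Candidate y = [0, 0, 1, 2, 0, 0, 0, 0]; check y·C column-wise:
  col t0: 0·3 + 1·0 + 2·0 + 0·-2 + 0·1 = 0
  col t1: 1·2 + 2·-1 + 0·1 = 0
  col t2: 0·2 + 1·0 + 2·0 + 0·-4 = 0

y = (P0:0, P1:0, P2:1, P3:2, P4:0, P5:0, P6:0, P7:0)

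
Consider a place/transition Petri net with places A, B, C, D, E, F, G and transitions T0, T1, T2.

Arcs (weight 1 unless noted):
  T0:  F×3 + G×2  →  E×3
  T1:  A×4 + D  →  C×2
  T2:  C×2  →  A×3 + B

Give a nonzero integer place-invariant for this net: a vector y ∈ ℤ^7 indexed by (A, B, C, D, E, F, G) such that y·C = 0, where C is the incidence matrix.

Incidence matrix C (rows=places, cols=transitions):
       T0   T1   T2
    A   0   -4    3
    B   0    0    1
    C   0    2   -2
    D   0   -1    0
    E   3    0    0
    F  -3    0    0
    G  -2    0    0

Candidate y = [1, 1, 2, 0, 0, 0, 0]; check y·C column-wise:
  col T0: 1·0 + 1·0 + 2·0 + 0·3 + 0·-3 + 0·-2 = 0
  col T1: 1·-4 + 1·0 + 2·2 + 0·-1 = 0
  col T2: 1·3 + 1·1 + 2·-2 = 0

y = (A:1, B:1, C:2, D:0, E:0, F:0, G:0)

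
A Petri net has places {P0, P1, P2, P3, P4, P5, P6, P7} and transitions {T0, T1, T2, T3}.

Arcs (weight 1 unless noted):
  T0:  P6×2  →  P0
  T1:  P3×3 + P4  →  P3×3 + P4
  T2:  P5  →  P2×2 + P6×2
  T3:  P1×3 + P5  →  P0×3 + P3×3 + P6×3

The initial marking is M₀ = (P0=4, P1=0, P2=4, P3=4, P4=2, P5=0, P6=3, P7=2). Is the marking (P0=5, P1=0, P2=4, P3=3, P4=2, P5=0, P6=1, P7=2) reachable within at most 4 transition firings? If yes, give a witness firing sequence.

depth 0: 1 marking
depth 1: 2 markings reached so far
depth 2: 2 markings reached so far
(frontier empty at depth 2; search complete)
target is not among the 2 markings reachable within 4 steps

NO — not reachable within 4 firings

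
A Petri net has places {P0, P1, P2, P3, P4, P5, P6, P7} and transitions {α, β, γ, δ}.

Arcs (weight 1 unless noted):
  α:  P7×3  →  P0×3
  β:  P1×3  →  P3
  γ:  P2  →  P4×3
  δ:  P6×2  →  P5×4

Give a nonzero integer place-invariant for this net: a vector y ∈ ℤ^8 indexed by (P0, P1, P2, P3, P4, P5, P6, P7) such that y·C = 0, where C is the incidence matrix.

Incidence matrix C (rows=places, cols=transitions):
        α    β    γ    δ
   P0   3    0    0    0
   P1   0   -3    0    0
   P2   0    0   -1    0
   P3   0    1    0    0
   P4   0    0    3    0
   P5   0    0    0    4
   P6   0    0    0   -2
   P7  -3    0    0    0

Candidate y = [0, 1, 0, 3, 0, 0, 0, 0]; check y·C column-wise:
  col α: 0·3 + 1·0 + 3·0 + 0·-3 = 0
  col β: 1·-3 + 3·1 = 0
  col γ: 1·0 + 0·-1 + 3·0 + 0·3 = 0
  col δ: 1·0 + 3·0 + 0·4 + 0·-2 = 0

y = (P0:0, P1:1, P2:0, P3:3, P4:0, P5:0, P6:0, P7:0)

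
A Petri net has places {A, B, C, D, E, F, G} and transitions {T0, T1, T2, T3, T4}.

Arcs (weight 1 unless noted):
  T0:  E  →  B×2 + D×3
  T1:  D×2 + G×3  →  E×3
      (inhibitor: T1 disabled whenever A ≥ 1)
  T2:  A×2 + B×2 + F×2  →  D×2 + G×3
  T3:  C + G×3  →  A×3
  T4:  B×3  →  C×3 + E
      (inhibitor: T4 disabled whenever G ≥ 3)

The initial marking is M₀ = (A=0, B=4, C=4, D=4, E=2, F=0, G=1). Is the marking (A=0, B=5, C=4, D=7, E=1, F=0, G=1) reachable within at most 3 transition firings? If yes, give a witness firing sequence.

NO — not reachable within 3 firings

depth 0: 1 marking
depth 1: 3 markings reached so far
depth 2: 5 markings reached so far
depth 3: 7 markings reached so far
target is not among the 7 markings reachable within 3 steps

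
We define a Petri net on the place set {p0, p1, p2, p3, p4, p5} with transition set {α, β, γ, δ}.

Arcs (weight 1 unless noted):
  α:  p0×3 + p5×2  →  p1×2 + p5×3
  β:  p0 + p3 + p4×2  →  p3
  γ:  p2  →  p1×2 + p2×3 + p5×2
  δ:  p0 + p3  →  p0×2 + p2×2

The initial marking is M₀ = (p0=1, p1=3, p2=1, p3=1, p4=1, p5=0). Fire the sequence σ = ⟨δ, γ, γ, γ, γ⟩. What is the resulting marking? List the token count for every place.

(p0=2, p1=11, p2=11, p3=0, p4=1, p5=8)

step 1: fire δ:  (p0=1, p1=3, p2=1, p3=1, p4=1, p5=0) → (p0=2, p1=3, p2=3, p3=0, p4=1, p5=0)
step 2: fire γ:  (p0=2, p1=3, p2=3, p3=0, p4=1, p5=0) → (p0=2, p1=5, p2=5, p3=0, p4=1, p5=2)
step 3: fire γ:  (p0=2, p1=5, p2=5, p3=0, p4=1, p5=2) → (p0=2, p1=7, p2=7, p3=0, p4=1, p5=4)
step 4: fire γ:  (p0=2, p1=7, p2=7, p3=0, p4=1, p5=4) → (p0=2, p1=9, p2=9, p3=0, p4=1, p5=6)
step 5: fire γ:  (p0=2, p1=9, p2=9, p3=0, p4=1, p5=6) → (p0=2, p1=11, p2=11, p3=0, p4=1, p5=8)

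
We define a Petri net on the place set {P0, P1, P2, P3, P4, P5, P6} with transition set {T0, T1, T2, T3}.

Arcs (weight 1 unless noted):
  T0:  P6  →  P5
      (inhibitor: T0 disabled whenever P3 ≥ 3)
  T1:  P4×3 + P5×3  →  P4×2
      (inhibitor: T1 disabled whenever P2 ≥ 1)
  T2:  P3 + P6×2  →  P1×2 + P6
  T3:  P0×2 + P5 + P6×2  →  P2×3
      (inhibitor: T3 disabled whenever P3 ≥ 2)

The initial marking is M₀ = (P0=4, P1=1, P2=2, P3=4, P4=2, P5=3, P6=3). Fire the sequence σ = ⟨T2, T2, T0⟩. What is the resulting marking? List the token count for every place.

step 1: fire T2:  (P0=4, P1=1, P2=2, P3=4, P4=2, P5=3, P6=3) → (P0=4, P1=3, P2=2, P3=3, P4=2, P5=3, P6=2)
step 2: fire T2:  (P0=4, P1=3, P2=2, P3=3, P4=2, P5=3, P6=2) → (P0=4, P1=5, P2=2, P3=2, P4=2, P5=3, P6=1)
step 3: fire T0:  (P0=4, P1=5, P2=2, P3=2, P4=2, P5=3, P6=1) → (P0=4, P1=5, P2=2, P3=2, P4=2, P5=4, P6=0)

(P0=4, P1=5, P2=2, P3=2, P4=2, P5=4, P6=0)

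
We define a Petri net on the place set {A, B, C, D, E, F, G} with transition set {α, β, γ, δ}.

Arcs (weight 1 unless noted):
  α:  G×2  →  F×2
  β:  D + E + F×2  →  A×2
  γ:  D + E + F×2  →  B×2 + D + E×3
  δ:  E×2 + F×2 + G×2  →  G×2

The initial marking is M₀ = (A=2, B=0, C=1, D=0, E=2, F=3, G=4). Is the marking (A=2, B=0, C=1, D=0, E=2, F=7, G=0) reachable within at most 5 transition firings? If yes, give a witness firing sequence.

YES — reachable via ⟨α, α⟩ (2 firings)

step 1: fire α:  (A=2, B=0, C=1, D=0, E=2, F=3, G=4) → (A=2, B=0, C=1, D=0, E=2, F=5, G=2)
step 2: fire α:  (A=2, B=0, C=1, D=0, E=2, F=5, G=2) → (A=2, B=0, C=1, D=0, E=2, F=7, G=0)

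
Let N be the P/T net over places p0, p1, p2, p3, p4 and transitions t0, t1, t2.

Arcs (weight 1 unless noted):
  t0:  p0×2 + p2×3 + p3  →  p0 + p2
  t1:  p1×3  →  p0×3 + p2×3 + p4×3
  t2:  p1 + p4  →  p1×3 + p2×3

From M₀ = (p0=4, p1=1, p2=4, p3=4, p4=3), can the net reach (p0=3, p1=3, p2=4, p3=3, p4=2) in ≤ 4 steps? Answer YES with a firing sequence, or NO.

depth 0: 1 marking
depth 1: 3 markings reached so far
depth 2: 6 markings reached so far
depth 3: 11 markings reached so far
depth 4: 17 markings reached so far
target is not among the 17 markings reachable within 4 steps

NO — not reachable within 4 firings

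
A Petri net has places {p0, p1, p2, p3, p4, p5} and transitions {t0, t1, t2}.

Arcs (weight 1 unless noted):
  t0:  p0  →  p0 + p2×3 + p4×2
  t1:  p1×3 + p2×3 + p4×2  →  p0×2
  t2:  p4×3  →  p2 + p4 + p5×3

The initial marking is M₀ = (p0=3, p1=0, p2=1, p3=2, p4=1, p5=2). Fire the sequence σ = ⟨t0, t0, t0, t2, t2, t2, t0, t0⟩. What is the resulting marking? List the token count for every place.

step 1: fire t0:  (p0=3, p1=0, p2=1, p3=2, p4=1, p5=2) → (p0=3, p1=0, p2=4, p3=2, p4=3, p5=2)
step 2: fire t0:  (p0=3, p1=0, p2=4, p3=2, p4=3, p5=2) → (p0=3, p1=0, p2=7, p3=2, p4=5, p5=2)
step 3: fire t0:  (p0=3, p1=0, p2=7, p3=2, p4=5, p5=2) → (p0=3, p1=0, p2=10, p3=2, p4=7, p5=2)
step 4: fire t2:  (p0=3, p1=0, p2=10, p3=2, p4=7, p5=2) → (p0=3, p1=0, p2=11, p3=2, p4=5, p5=5)
step 5: fire t2:  (p0=3, p1=0, p2=11, p3=2, p4=5, p5=5) → (p0=3, p1=0, p2=12, p3=2, p4=3, p5=8)
step 6: fire t2:  (p0=3, p1=0, p2=12, p3=2, p4=3, p5=8) → (p0=3, p1=0, p2=13, p3=2, p4=1, p5=11)
step 7: fire t0:  (p0=3, p1=0, p2=13, p3=2, p4=1, p5=11) → (p0=3, p1=0, p2=16, p3=2, p4=3, p5=11)
step 8: fire t0:  (p0=3, p1=0, p2=16, p3=2, p4=3, p5=11) → (p0=3, p1=0, p2=19, p3=2, p4=5, p5=11)

(p0=3, p1=0, p2=19, p3=2, p4=5, p5=11)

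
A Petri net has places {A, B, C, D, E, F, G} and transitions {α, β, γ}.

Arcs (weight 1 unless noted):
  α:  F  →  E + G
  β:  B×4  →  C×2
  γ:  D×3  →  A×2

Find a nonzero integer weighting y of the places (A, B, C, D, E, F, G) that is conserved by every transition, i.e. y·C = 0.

Incidence matrix C (rows=places, cols=transitions):
        α    β    γ
    A   0    0    2
    B   0   -4    0
    C   0    2    0
    D   0    0   -3
    E   1    0    0
    F  -1    0    0
    G   1    0    0

Candidate y = [0, 1, 2, 0, 0, 0, 0]; check y·C column-wise:
  col α: 1·0 + 2·0 + 0·1 + 0·-1 + 0·1 = 0
  col β: 1·-4 + 2·2 = 0
  col γ: 0·2 + 1·0 + 2·0 + 0·-3 = 0

y = (A:0, B:1, C:2, D:0, E:0, F:0, G:0)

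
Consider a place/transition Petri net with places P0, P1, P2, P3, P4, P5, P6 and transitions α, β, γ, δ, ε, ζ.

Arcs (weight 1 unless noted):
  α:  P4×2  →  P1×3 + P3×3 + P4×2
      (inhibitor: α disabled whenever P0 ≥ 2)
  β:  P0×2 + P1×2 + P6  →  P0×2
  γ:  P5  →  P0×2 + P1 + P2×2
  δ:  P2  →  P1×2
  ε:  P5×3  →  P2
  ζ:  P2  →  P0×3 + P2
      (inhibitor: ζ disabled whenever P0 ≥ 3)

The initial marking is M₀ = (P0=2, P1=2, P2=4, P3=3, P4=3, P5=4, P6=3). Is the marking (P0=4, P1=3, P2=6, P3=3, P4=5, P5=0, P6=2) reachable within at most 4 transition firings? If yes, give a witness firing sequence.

NO — not reachable within 4 firings

depth 0: 1 marking
depth 1: 6 markings reached so far
depth 2: 18 markings reached so far
depth 3: 38 markings reached so far
depth 4: 67 markings reached so far
target is not among the 67 markings reachable within 4 steps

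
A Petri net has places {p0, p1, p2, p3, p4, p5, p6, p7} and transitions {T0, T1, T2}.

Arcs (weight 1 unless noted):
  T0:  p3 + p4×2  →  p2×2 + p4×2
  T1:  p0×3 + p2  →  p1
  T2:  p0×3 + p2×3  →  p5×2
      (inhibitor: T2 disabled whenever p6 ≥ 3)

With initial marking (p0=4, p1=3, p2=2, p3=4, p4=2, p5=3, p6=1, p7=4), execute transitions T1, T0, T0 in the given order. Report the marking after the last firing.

(p0=1, p1=4, p2=5, p3=2, p4=2, p5=3, p6=1, p7=4)

step 1: fire T1:  (p0=4, p1=3, p2=2, p3=4, p4=2, p5=3, p6=1, p7=4) → (p0=1, p1=4, p2=1, p3=4, p4=2, p5=3, p6=1, p7=4)
step 2: fire T0:  (p0=1, p1=4, p2=1, p3=4, p4=2, p5=3, p6=1, p7=4) → (p0=1, p1=4, p2=3, p3=3, p4=2, p5=3, p6=1, p7=4)
step 3: fire T0:  (p0=1, p1=4, p2=3, p3=3, p4=2, p5=3, p6=1, p7=4) → (p0=1, p1=4, p2=5, p3=2, p4=2, p5=3, p6=1, p7=4)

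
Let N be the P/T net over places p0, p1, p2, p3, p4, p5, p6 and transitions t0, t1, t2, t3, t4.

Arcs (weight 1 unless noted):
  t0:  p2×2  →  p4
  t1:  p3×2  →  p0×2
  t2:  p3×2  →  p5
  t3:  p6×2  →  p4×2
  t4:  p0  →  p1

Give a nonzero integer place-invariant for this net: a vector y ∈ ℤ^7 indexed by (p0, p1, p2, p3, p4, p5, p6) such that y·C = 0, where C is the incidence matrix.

y = (p0:1, p1:1, p2:0, p3:1, p4:0, p5:2, p6:0)

Incidence matrix C (rows=places, cols=transitions):
       t0   t1   t2   t3   t4
   p0   0    2    0    0   -1
   p1   0    0    0    0    1
   p2  -2    0    0    0    0
   p3   0   -2   -2    0    0
   p4   1    0    0    2    0
   p5   0    0    1    0    0
   p6   0    0    0   -2    0

Candidate y = [1, 1, 0, 1, 0, 2, 0]; check y·C column-wise:
  col t0: 1·0 + 1·0 + 0·-2 + 1·0 + 0·1 + 2·0 = 0
  col t1: 1·2 + 1·0 + 1·-2 + 2·0 = 0
  col t2: 1·0 + 1·0 + 1·-2 + 2·1 = 0
  col t3: 1·0 + 1·0 + 1·0 + 0·2 + 2·0 + 0·-2 = 0
  col t4: 1·-1 + 1·1 + 1·0 + 2·0 = 0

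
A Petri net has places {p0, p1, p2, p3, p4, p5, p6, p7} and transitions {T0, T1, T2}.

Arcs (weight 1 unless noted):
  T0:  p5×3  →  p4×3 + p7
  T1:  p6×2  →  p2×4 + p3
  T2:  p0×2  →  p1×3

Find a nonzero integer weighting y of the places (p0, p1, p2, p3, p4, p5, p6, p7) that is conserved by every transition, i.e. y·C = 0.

Incidence matrix C (rows=places, cols=transitions):
       T0   T1   T2
   p0   0    0   -2
   p1   0    0    3
   p2   0    4    0
   p3   0    1    0
   p4   3    0    0
   p5  -3    0    0
   p6   0   -2    0
   p7   1    0    0

Candidate y = [3, 2, 0, 0, 0, 0, 0, 0]; check y·C column-wise:
  col T0: 3·0 + 2·0 + 0·3 + 0·-3 + 0·1 = 0
  col T1: 3·0 + 2·0 + 0·4 + 0·1 + 0·-2 = 0
  col T2: 3·-2 + 2·3 = 0

y = (p0:3, p1:2, p2:0, p3:0, p4:0, p5:0, p6:0, p7:0)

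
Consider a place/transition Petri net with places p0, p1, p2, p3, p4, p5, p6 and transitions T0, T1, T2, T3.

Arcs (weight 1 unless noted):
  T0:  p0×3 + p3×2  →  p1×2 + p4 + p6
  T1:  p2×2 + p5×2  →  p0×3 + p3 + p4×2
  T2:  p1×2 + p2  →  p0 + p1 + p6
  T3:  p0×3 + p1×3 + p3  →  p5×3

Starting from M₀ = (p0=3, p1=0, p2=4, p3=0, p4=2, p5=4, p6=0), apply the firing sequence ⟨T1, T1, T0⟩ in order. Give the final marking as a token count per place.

(p0=6, p1=2, p2=0, p3=0, p4=7, p5=0, p6=1)

step 1: fire T1:  (p0=3, p1=0, p2=4, p3=0, p4=2, p5=4, p6=0) → (p0=6, p1=0, p2=2, p3=1, p4=4, p5=2, p6=0)
step 2: fire T1:  (p0=6, p1=0, p2=2, p3=1, p4=4, p5=2, p6=0) → (p0=9, p1=0, p2=0, p3=2, p4=6, p5=0, p6=0)
step 3: fire T0:  (p0=9, p1=0, p2=0, p3=2, p4=6, p5=0, p6=0) → (p0=6, p1=2, p2=0, p3=0, p4=7, p5=0, p6=1)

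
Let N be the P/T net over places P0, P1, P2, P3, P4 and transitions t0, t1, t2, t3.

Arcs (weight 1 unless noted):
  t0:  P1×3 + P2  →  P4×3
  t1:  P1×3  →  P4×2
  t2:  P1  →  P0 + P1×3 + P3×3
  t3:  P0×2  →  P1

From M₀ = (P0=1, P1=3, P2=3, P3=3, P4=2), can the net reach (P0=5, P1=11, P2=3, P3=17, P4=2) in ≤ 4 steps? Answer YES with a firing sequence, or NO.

depth 0: 1 marking
depth 1: 4 markings reached so far
depth 2: 8 markings reached so far
depth 3: 14 markings reached so far
depth 4: 26 markings reached so far
target is not among the 26 markings reachable within 4 steps

NO — not reachable within 4 firings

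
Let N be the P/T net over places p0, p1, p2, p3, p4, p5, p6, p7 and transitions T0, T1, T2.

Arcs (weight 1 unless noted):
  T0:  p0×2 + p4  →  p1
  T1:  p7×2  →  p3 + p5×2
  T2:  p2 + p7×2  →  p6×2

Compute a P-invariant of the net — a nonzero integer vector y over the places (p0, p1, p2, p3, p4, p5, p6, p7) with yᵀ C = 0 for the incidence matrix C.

Incidence matrix C (rows=places, cols=transitions):
       T0   T1   T2
   p0  -2    0    0
   p1   1    0    0
   p2   0    0   -1
   p3   0    1    0
   p4  -1    0    0
   p5   0    2    0
   p6   0    0    2
   p7   0   -2   -2

Candidate y = [1, 2, 0, 0, 0, 0, 0, 0]; check y·C column-wise:
  col T0: 1·-2 + 2·1 + 0·-1 = 0
  col T1: 1·0 + 2·0 + 0·1 + 0·2 + 0·-2 = 0
  col T2: 1·0 + 2·0 + 0·-1 + 0·2 + 0·-2 = 0

y = (p0:1, p1:2, p2:0, p3:0, p4:0, p5:0, p6:0, p7:0)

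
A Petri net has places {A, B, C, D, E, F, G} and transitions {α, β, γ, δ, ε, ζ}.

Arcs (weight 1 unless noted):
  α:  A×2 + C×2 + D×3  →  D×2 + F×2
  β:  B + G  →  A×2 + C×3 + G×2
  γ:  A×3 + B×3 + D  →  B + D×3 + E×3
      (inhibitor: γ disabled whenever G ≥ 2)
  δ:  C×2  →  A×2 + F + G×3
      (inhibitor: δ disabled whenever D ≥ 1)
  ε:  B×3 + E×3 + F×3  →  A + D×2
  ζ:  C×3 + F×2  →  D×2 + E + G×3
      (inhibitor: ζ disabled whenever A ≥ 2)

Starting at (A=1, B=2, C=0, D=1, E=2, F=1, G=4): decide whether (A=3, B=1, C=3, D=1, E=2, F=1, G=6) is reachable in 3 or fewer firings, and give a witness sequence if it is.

NO — not reachable within 3 firings

depth 0: 1 marking
depth 1: 2 markings reached so far
depth 2: 3 markings reached so far
depth 3: 3 markings reached so far
(frontier empty at depth 3; search complete)
target is not among the 3 markings reachable within 3 steps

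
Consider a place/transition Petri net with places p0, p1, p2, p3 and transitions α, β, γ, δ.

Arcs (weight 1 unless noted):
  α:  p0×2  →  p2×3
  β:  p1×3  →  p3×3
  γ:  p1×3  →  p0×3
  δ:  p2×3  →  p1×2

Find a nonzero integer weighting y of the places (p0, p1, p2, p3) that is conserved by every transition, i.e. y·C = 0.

Incidence matrix C (rows=places, cols=transitions):
        α    β    γ    δ
   p0  -2    0    3    0
   p1   0   -3   -3    2
   p2   3    0    0   -3
   p3   0    3    0    0

Candidate y = [3, 3, 2, 3]; check y·C column-wise:
  col α: 3·-2 + 3·0 + 2·3 + 3·0 = 0
  col β: 3·0 + 3·-3 + 2·0 + 3·3 = 0
  col γ: 3·3 + 3·-3 + 2·0 + 3·0 = 0
  col δ: 3·0 + 3·2 + 2·-3 + 3·0 = 0

y = (p0:3, p1:3, p2:2, p3:3)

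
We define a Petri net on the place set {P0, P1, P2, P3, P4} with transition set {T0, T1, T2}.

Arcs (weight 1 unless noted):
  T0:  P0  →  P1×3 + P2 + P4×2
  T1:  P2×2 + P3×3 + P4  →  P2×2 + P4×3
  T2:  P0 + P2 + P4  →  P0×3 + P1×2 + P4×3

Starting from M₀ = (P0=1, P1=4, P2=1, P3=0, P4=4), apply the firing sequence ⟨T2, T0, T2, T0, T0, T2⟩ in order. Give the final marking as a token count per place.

(P0=4, P1=19, P2=1, P3=0, P4=16)

step 1: fire T2:  (P0=1, P1=4, P2=1, P3=0, P4=4) → (P0=3, P1=6, P2=0, P3=0, P4=6)
step 2: fire T0:  (P0=3, P1=6, P2=0, P3=0, P4=6) → (P0=2, P1=9, P2=1, P3=0, P4=8)
step 3: fire T2:  (P0=2, P1=9, P2=1, P3=0, P4=8) → (P0=4, P1=11, P2=0, P3=0, P4=10)
step 4: fire T0:  (P0=4, P1=11, P2=0, P3=0, P4=10) → (P0=3, P1=14, P2=1, P3=0, P4=12)
step 5: fire T0:  (P0=3, P1=14, P2=1, P3=0, P4=12) → (P0=2, P1=17, P2=2, P3=0, P4=14)
step 6: fire T2:  (P0=2, P1=17, P2=2, P3=0, P4=14) → (P0=4, P1=19, P2=1, P3=0, P4=16)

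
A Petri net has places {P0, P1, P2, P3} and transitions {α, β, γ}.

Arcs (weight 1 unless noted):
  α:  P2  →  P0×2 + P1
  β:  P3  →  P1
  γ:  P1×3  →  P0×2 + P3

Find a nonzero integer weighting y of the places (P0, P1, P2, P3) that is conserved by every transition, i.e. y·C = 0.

y = (P0:1, P1:1, P2:3, P3:1)

Incidence matrix C (rows=places, cols=transitions):
        α    β    γ
   P0   2    0    2
   P1   1    1   -3
   P2  -1    0    0
   P3   0   -1    1

Candidate y = [1, 1, 3, 1]; check y·C column-wise:
  col α: 1·2 + 1·1 + 3·-1 + 1·0 = 0
  col β: 1·0 + 1·1 + 3·0 + 1·-1 = 0
  col γ: 1·2 + 1·-3 + 3·0 + 1·1 = 0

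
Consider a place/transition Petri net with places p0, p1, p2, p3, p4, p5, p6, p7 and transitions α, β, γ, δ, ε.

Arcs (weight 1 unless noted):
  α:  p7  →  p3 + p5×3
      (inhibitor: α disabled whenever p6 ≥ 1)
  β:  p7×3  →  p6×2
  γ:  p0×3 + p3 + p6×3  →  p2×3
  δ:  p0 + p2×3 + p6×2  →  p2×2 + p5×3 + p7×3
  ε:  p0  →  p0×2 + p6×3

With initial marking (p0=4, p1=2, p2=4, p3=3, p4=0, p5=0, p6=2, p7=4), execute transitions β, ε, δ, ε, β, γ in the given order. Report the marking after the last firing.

(p0=2, p1=2, p2=6, p3=2, p4=0, p5=3, p6=7, p7=1)

step 1: fire β:  (p0=4, p1=2, p2=4, p3=3, p4=0, p5=0, p6=2, p7=4) → (p0=4, p1=2, p2=4, p3=3, p4=0, p5=0, p6=4, p7=1)
step 2: fire ε:  (p0=4, p1=2, p2=4, p3=3, p4=0, p5=0, p6=4, p7=1) → (p0=5, p1=2, p2=4, p3=3, p4=0, p5=0, p6=7, p7=1)
step 3: fire δ:  (p0=5, p1=2, p2=4, p3=3, p4=0, p5=0, p6=7, p7=1) → (p0=4, p1=2, p2=3, p3=3, p4=0, p5=3, p6=5, p7=4)
step 4: fire ε:  (p0=4, p1=2, p2=3, p3=3, p4=0, p5=3, p6=5, p7=4) → (p0=5, p1=2, p2=3, p3=3, p4=0, p5=3, p6=8, p7=4)
step 5: fire β:  (p0=5, p1=2, p2=3, p3=3, p4=0, p5=3, p6=8, p7=4) → (p0=5, p1=2, p2=3, p3=3, p4=0, p5=3, p6=10, p7=1)
step 6: fire γ:  (p0=5, p1=2, p2=3, p3=3, p4=0, p5=3, p6=10, p7=1) → (p0=2, p1=2, p2=6, p3=2, p4=0, p5=3, p6=7, p7=1)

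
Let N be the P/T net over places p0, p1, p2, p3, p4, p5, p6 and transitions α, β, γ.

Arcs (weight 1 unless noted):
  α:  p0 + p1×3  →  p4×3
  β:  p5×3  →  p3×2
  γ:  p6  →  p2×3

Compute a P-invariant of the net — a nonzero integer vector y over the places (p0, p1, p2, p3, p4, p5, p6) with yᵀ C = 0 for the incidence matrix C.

y = (p0:3, p1:-1, p2:0, p3:0, p4:0, p5:0, p6:0)

Incidence matrix C (rows=places, cols=transitions):
        α    β    γ
   p0  -1    0    0
   p1  -3    0    0
   p2   0    0    3
   p3   0    2    0
   p4   3    0    0
   p5   0   -3    0
   p6   0    0   -1

Candidate y = [3, -1, 0, 0, 0, 0, 0]; check y·C column-wise:
  col α: 3·-1 + -1·-3 + 0·3 = 0
  col β: 3·0 + -1·0 + 0·2 + 0·-3 = 0
  col γ: 3·0 + -1·0 + 0·3 + 0·-1 = 0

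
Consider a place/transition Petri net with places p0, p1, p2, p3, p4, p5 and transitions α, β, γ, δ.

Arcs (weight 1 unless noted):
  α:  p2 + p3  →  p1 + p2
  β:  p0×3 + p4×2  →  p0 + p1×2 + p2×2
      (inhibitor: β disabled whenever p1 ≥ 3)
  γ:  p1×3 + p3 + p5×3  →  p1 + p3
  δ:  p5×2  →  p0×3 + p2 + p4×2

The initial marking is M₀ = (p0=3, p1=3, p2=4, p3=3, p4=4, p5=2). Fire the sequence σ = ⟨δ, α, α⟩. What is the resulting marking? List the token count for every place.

step 1: fire δ:  (p0=3, p1=3, p2=4, p3=3, p4=4, p5=2) → (p0=6, p1=3, p2=5, p3=3, p4=6, p5=0)
step 2: fire α:  (p0=6, p1=3, p2=5, p3=3, p4=6, p5=0) → (p0=6, p1=4, p2=5, p3=2, p4=6, p5=0)
step 3: fire α:  (p0=6, p1=4, p2=5, p3=2, p4=6, p5=0) → (p0=6, p1=5, p2=5, p3=1, p4=6, p5=0)

(p0=6, p1=5, p2=5, p3=1, p4=6, p5=0)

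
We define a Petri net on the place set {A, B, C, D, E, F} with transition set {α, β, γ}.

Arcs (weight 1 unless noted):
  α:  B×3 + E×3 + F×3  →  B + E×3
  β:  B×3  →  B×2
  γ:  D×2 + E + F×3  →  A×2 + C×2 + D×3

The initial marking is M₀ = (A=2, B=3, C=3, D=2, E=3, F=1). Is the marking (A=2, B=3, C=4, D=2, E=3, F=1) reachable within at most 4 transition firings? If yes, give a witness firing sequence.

NO — not reachable within 4 firings

depth 0: 1 marking
depth 1: 2 markings reached so far
depth 2: 2 markings reached so far
(frontier empty at depth 2; search complete)
target is not among the 2 markings reachable within 4 steps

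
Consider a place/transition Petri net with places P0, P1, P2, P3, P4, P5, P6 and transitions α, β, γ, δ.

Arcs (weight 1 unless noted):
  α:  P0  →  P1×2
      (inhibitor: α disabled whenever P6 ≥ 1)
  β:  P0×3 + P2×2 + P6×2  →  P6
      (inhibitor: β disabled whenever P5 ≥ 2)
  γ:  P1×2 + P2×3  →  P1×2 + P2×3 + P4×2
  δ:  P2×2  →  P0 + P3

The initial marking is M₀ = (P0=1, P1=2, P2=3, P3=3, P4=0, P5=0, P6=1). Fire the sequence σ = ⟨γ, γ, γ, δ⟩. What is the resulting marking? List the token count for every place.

step 1: fire γ:  (P0=1, P1=2, P2=3, P3=3, P4=0, P5=0, P6=1) → (P0=1, P1=2, P2=3, P3=3, P4=2, P5=0, P6=1)
step 2: fire γ:  (P0=1, P1=2, P2=3, P3=3, P4=2, P5=0, P6=1) → (P0=1, P1=2, P2=3, P3=3, P4=4, P5=0, P6=1)
step 3: fire γ:  (P0=1, P1=2, P2=3, P3=3, P4=4, P5=0, P6=1) → (P0=1, P1=2, P2=3, P3=3, P4=6, P5=0, P6=1)
step 4: fire δ:  (P0=1, P1=2, P2=3, P3=3, P4=6, P5=0, P6=1) → (P0=2, P1=2, P2=1, P3=4, P4=6, P5=0, P6=1)

(P0=2, P1=2, P2=1, P3=4, P4=6, P5=0, P6=1)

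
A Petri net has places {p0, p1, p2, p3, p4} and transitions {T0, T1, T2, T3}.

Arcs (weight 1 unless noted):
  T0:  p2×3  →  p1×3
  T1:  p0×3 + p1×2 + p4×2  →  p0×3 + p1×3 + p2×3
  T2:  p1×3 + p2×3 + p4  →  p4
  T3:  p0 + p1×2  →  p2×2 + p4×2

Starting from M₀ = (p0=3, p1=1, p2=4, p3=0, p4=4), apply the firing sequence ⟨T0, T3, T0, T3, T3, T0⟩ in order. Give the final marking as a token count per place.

step 1: fire T0:  (p0=3, p1=1, p2=4, p3=0, p4=4) → (p0=3, p1=4, p2=1, p3=0, p4=4)
step 2: fire T3:  (p0=3, p1=4, p2=1, p3=0, p4=4) → (p0=2, p1=2, p2=3, p3=0, p4=6)
step 3: fire T0:  (p0=2, p1=2, p2=3, p3=0, p4=6) → (p0=2, p1=5, p2=0, p3=0, p4=6)
step 4: fire T3:  (p0=2, p1=5, p2=0, p3=0, p4=6) → (p0=1, p1=3, p2=2, p3=0, p4=8)
step 5: fire T3:  (p0=1, p1=3, p2=2, p3=0, p4=8) → (p0=0, p1=1, p2=4, p3=0, p4=10)
step 6: fire T0:  (p0=0, p1=1, p2=4, p3=0, p4=10) → (p0=0, p1=4, p2=1, p3=0, p4=10)

(p0=0, p1=4, p2=1, p3=0, p4=10)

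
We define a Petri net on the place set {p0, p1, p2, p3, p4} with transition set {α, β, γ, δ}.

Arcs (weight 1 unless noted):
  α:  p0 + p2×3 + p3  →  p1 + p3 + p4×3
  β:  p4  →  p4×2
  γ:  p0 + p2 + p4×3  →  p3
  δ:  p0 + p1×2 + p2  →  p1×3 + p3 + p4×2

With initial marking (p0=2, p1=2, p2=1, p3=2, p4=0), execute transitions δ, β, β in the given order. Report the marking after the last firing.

(p0=1, p1=3, p2=0, p3=3, p4=4)

step 1: fire δ:  (p0=2, p1=2, p2=1, p3=2, p4=0) → (p0=1, p1=3, p2=0, p3=3, p4=2)
step 2: fire β:  (p0=1, p1=3, p2=0, p3=3, p4=2) → (p0=1, p1=3, p2=0, p3=3, p4=3)
step 3: fire β:  (p0=1, p1=3, p2=0, p3=3, p4=3) → (p0=1, p1=3, p2=0, p3=3, p4=4)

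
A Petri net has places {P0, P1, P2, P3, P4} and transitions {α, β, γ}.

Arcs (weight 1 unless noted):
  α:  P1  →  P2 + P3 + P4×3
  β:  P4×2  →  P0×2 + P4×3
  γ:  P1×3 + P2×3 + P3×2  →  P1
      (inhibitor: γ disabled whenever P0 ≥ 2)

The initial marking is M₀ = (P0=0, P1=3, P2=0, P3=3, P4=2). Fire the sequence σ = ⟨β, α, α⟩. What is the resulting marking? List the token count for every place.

step 1: fire β:  (P0=0, P1=3, P2=0, P3=3, P4=2) → (P0=2, P1=3, P2=0, P3=3, P4=3)
step 2: fire α:  (P0=2, P1=3, P2=0, P3=3, P4=3) → (P0=2, P1=2, P2=1, P3=4, P4=6)
step 3: fire α:  (P0=2, P1=2, P2=1, P3=4, P4=6) → (P0=2, P1=1, P2=2, P3=5, P4=9)

(P0=2, P1=1, P2=2, P3=5, P4=9)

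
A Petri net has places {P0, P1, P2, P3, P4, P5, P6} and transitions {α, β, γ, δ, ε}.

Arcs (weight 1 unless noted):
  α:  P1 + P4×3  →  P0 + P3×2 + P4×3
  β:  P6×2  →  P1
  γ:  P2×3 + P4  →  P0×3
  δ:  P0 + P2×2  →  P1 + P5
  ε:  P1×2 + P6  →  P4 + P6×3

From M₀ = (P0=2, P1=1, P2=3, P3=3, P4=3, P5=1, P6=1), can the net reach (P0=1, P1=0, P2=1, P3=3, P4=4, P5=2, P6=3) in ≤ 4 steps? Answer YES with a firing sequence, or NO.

YES — reachable via ⟨δ, ε⟩ (2 firings)

step 1: fire δ:  (P0=2, P1=1, P2=3, P3=3, P4=3, P5=1, P6=1) → (P0=1, P1=2, P2=1, P3=3, P4=3, P5=2, P6=1)
step 2: fire ε:  (P0=1, P1=2, P2=1, P3=3, P4=3, P5=2, P6=1) → (P0=1, P1=0, P2=1, P3=3, P4=4, P5=2, P6=3)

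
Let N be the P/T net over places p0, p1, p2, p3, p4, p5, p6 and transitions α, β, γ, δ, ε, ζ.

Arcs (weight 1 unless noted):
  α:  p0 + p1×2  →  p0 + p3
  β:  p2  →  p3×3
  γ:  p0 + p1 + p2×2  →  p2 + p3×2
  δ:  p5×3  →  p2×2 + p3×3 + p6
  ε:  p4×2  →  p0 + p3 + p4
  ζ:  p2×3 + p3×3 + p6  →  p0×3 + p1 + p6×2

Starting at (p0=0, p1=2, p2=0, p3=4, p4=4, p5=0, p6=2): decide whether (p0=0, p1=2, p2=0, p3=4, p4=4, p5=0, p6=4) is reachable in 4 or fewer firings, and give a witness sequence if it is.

NO — not reachable within 4 firings

depth 0: 1 marking
depth 1: 2 markings reached so far
depth 2: 4 markings reached so far
depth 3: 6 markings reached so far
depth 4: 7 markings reached so far
target is not among the 7 markings reachable within 4 steps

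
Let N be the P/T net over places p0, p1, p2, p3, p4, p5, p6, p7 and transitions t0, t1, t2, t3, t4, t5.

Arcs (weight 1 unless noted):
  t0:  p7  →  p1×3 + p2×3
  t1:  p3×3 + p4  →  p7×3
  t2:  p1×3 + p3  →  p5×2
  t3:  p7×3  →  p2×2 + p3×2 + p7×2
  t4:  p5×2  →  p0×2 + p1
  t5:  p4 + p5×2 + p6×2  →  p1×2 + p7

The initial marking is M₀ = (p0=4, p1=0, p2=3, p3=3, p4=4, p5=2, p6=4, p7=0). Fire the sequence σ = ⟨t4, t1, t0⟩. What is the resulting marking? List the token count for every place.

(p0=6, p1=4, p2=6, p3=0, p4=3, p5=0, p6=4, p7=2)

step 1: fire t4:  (p0=4, p1=0, p2=3, p3=3, p4=4, p5=2, p6=4, p7=0) → (p0=6, p1=1, p2=3, p3=3, p4=4, p5=0, p6=4, p7=0)
step 2: fire t1:  (p0=6, p1=1, p2=3, p3=3, p4=4, p5=0, p6=4, p7=0) → (p0=6, p1=1, p2=3, p3=0, p4=3, p5=0, p6=4, p7=3)
step 3: fire t0:  (p0=6, p1=1, p2=3, p3=0, p4=3, p5=0, p6=4, p7=3) → (p0=6, p1=4, p2=6, p3=0, p4=3, p5=0, p6=4, p7=2)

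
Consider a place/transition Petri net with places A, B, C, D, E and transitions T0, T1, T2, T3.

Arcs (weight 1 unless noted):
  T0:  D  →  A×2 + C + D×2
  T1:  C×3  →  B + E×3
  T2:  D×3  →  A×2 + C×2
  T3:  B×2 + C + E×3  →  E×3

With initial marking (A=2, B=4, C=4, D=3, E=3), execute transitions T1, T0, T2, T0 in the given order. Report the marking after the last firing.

step 1: fire T1:  (A=2, B=4, C=4, D=3, E=3) → (A=2, B=5, C=1, D=3, E=6)
step 2: fire T0:  (A=2, B=5, C=1, D=3, E=6) → (A=4, B=5, C=2, D=4, E=6)
step 3: fire T2:  (A=4, B=5, C=2, D=4, E=6) → (A=6, B=5, C=4, D=1, E=6)
step 4: fire T0:  (A=6, B=5, C=4, D=1, E=6) → (A=8, B=5, C=5, D=2, E=6)

(A=8, B=5, C=5, D=2, E=6)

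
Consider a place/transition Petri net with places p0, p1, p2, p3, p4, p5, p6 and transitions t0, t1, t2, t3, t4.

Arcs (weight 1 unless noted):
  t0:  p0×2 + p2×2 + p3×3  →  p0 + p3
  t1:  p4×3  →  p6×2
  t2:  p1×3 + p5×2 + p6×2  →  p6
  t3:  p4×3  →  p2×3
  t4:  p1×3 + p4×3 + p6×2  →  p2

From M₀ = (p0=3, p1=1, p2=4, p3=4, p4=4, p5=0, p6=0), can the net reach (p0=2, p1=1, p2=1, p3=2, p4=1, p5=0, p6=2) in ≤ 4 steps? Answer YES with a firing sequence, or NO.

NO — not reachable within 4 firings

depth 0: 1 marking
depth 1: 4 markings reached so far
depth 2: 6 markings reached so far
depth 3: 6 markings reached so far
(frontier empty at depth 3; search complete)
target is not among the 6 markings reachable within 4 steps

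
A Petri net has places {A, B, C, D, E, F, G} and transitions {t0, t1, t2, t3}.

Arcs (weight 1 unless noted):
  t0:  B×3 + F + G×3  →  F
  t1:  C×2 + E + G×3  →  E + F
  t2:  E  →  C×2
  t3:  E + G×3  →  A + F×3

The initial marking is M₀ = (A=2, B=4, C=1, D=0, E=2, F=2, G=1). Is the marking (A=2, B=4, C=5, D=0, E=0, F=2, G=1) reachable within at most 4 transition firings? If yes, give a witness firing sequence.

YES — reachable via ⟨t2, t2⟩ (2 firings)

step 1: fire t2:  (A=2, B=4, C=1, D=0, E=2, F=2, G=1) → (A=2, B=4, C=3, D=0, E=1, F=2, G=1)
step 2: fire t2:  (A=2, B=4, C=3, D=0, E=1, F=2, G=1) → (A=2, B=4, C=5, D=0, E=0, F=2, G=1)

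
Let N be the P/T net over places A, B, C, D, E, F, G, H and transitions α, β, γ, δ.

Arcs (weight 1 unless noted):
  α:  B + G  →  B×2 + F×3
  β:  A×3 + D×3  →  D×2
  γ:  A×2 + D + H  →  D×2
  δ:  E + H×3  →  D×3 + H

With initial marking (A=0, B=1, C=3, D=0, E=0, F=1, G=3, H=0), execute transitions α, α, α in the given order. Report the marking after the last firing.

step 1: fire α:  (A=0, B=1, C=3, D=0, E=0, F=1, G=3, H=0) → (A=0, B=2, C=3, D=0, E=0, F=4, G=2, H=0)
step 2: fire α:  (A=0, B=2, C=3, D=0, E=0, F=4, G=2, H=0) → (A=0, B=3, C=3, D=0, E=0, F=7, G=1, H=0)
step 3: fire α:  (A=0, B=3, C=3, D=0, E=0, F=7, G=1, H=0) → (A=0, B=4, C=3, D=0, E=0, F=10, G=0, H=0)

(A=0, B=4, C=3, D=0, E=0, F=10, G=0, H=0)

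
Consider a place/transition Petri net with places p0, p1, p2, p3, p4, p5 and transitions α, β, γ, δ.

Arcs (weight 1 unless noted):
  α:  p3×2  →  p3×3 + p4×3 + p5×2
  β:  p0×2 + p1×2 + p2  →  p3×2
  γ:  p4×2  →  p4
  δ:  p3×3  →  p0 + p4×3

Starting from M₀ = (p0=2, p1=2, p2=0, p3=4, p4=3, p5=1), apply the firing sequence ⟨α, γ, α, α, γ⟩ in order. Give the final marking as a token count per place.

step 1: fire α:  (p0=2, p1=2, p2=0, p3=4, p4=3, p5=1) → (p0=2, p1=2, p2=0, p3=5, p4=6, p5=3)
step 2: fire γ:  (p0=2, p1=2, p2=0, p3=5, p4=6, p5=3) → (p0=2, p1=2, p2=0, p3=5, p4=5, p5=3)
step 3: fire α:  (p0=2, p1=2, p2=0, p3=5, p4=5, p5=3) → (p0=2, p1=2, p2=0, p3=6, p4=8, p5=5)
step 4: fire α:  (p0=2, p1=2, p2=0, p3=6, p4=8, p5=5) → (p0=2, p1=2, p2=0, p3=7, p4=11, p5=7)
step 5: fire γ:  (p0=2, p1=2, p2=0, p3=7, p4=11, p5=7) → (p0=2, p1=2, p2=0, p3=7, p4=10, p5=7)

(p0=2, p1=2, p2=0, p3=7, p4=10, p5=7)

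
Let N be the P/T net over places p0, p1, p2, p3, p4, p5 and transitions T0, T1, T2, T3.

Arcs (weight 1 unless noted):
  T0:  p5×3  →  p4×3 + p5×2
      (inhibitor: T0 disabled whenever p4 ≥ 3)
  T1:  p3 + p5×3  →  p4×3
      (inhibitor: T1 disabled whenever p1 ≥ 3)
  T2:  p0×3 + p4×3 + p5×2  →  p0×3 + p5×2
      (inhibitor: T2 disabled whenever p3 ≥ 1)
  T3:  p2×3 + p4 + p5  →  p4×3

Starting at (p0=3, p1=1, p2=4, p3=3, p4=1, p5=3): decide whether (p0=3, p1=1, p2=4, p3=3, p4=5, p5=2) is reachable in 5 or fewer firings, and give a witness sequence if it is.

NO — not reachable within 5 firings

depth 0: 1 marking
depth 1: 4 markings reached so far
depth 2: 5 markings reached so far
depth 3: 5 markings reached so far
(frontier empty at depth 3; search complete)
target is not among the 5 markings reachable within 5 steps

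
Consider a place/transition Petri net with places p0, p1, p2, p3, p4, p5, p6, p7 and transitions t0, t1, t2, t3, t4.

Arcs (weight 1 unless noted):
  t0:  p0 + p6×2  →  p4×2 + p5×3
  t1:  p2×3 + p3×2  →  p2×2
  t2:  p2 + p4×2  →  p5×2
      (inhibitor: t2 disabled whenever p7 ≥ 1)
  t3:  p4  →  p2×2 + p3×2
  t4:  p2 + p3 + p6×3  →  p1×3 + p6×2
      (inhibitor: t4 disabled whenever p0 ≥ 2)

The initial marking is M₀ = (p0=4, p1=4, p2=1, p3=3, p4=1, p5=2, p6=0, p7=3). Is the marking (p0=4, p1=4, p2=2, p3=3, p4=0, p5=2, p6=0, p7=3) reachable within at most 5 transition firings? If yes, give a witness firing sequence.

step 1: fire t3:  (p0=4, p1=4, p2=1, p3=3, p4=1, p5=2, p6=0, p7=3) → (p0=4, p1=4, p2=3, p3=5, p4=0, p5=2, p6=0, p7=3)
step 2: fire t1:  (p0=4, p1=4, p2=3, p3=5, p4=0, p5=2, p6=0, p7=3) → (p0=4, p1=4, p2=2, p3=3, p4=0, p5=2, p6=0, p7=3)

YES — reachable via ⟨t3, t1⟩ (2 firings)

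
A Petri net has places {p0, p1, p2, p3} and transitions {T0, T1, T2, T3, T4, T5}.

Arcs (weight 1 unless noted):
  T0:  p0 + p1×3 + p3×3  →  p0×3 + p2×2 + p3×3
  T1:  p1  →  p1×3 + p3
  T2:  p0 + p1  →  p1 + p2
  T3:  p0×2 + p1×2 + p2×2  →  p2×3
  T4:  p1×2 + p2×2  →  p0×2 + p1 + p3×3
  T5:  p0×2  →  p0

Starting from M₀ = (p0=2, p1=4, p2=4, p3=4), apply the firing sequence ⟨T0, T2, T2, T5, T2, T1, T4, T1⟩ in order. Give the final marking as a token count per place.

step 1: fire T0:  (p0=2, p1=4, p2=4, p3=4) → (p0=4, p1=1, p2=6, p3=4)
step 2: fire T2:  (p0=4, p1=1, p2=6, p3=4) → (p0=3, p1=1, p2=7, p3=4)
step 3: fire T2:  (p0=3, p1=1, p2=7, p3=4) → (p0=2, p1=1, p2=8, p3=4)
step 4: fire T5:  (p0=2, p1=1, p2=8, p3=4) → (p0=1, p1=1, p2=8, p3=4)
step 5: fire T2:  (p0=1, p1=1, p2=8, p3=4) → (p0=0, p1=1, p2=9, p3=4)
step 6: fire T1:  (p0=0, p1=1, p2=9, p3=4) → (p0=0, p1=3, p2=9, p3=5)
step 7: fire T4:  (p0=0, p1=3, p2=9, p3=5) → (p0=2, p1=2, p2=7, p3=8)
step 8: fire T1:  (p0=2, p1=2, p2=7, p3=8) → (p0=2, p1=4, p2=7, p3=9)

(p0=2, p1=4, p2=7, p3=9)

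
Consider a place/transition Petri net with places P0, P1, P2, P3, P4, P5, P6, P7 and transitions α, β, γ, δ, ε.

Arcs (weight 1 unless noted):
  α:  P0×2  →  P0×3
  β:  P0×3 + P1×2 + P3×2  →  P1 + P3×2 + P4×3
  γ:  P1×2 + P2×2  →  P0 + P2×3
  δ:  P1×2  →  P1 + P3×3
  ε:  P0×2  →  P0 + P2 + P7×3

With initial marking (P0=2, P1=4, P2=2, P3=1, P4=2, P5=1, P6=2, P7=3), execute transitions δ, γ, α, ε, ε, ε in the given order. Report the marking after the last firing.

(P0=1, P1=1, P2=6, P3=4, P4=2, P5=1, P6=2, P7=12)

step 1: fire δ:  (P0=2, P1=4, P2=2, P3=1, P4=2, P5=1, P6=2, P7=3) → (P0=2, P1=3, P2=2, P3=4, P4=2, P5=1, P6=2, P7=3)
step 2: fire γ:  (P0=2, P1=3, P2=2, P3=4, P4=2, P5=1, P6=2, P7=3) → (P0=3, P1=1, P2=3, P3=4, P4=2, P5=1, P6=2, P7=3)
step 3: fire α:  (P0=3, P1=1, P2=3, P3=4, P4=2, P5=1, P6=2, P7=3) → (P0=4, P1=1, P2=3, P3=4, P4=2, P5=1, P6=2, P7=3)
step 4: fire ε:  (P0=4, P1=1, P2=3, P3=4, P4=2, P5=1, P6=2, P7=3) → (P0=3, P1=1, P2=4, P3=4, P4=2, P5=1, P6=2, P7=6)
step 5: fire ε:  (P0=3, P1=1, P2=4, P3=4, P4=2, P5=1, P6=2, P7=6) → (P0=2, P1=1, P2=5, P3=4, P4=2, P5=1, P6=2, P7=9)
step 6: fire ε:  (P0=2, P1=1, P2=5, P3=4, P4=2, P5=1, P6=2, P7=9) → (P0=1, P1=1, P2=6, P3=4, P4=2, P5=1, P6=2, P7=12)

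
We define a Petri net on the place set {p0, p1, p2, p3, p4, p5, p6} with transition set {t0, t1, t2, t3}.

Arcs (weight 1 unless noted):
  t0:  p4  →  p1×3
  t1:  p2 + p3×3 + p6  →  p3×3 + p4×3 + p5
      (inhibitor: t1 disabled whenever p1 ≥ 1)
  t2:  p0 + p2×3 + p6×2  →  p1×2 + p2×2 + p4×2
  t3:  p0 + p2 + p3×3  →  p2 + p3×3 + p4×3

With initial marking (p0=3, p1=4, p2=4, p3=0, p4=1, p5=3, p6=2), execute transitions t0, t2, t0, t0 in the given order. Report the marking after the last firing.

(p0=2, p1=15, p2=3, p3=0, p4=0, p5=3, p6=0)

step 1: fire t0:  (p0=3, p1=4, p2=4, p3=0, p4=1, p5=3, p6=2) → (p0=3, p1=7, p2=4, p3=0, p4=0, p5=3, p6=2)
step 2: fire t2:  (p0=3, p1=7, p2=4, p3=0, p4=0, p5=3, p6=2) → (p0=2, p1=9, p2=3, p3=0, p4=2, p5=3, p6=0)
step 3: fire t0:  (p0=2, p1=9, p2=3, p3=0, p4=2, p5=3, p6=0) → (p0=2, p1=12, p2=3, p3=0, p4=1, p5=3, p6=0)
step 4: fire t0:  (p0=2, p1=12, p2=3, p3=0, p4=1, p5=3, p6=0) → (p0=2, p1=15, p2=3, p3=0, p4=0, p5=3, p6=0)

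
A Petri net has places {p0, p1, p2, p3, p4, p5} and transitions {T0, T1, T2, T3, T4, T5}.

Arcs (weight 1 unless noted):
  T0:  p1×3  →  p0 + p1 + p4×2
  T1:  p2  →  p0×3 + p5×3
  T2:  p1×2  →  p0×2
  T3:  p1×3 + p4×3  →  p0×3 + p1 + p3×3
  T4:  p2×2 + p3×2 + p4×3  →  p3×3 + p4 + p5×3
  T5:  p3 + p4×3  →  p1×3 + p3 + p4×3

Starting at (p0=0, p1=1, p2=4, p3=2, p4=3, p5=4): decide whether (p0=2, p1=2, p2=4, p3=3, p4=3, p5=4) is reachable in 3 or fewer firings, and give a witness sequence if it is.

depth 0: 1 marking
depth 1: 4 markings reached so far
depth 2: 12 markings reached so far
depth 3: 30 markings reached so far
target is not among the 30 markings reachable within 3 steps

NO — not reachable within 3 firings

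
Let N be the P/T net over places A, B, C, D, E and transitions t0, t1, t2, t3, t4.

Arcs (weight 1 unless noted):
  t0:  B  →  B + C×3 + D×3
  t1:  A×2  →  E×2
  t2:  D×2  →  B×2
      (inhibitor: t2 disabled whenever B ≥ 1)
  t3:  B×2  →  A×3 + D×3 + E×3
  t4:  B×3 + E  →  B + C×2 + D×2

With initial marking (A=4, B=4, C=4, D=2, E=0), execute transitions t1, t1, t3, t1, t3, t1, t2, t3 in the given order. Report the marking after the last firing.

(A=5, B=0, C=4, D=9, E=17)

step 1: fire t1:  (A=4, B=4, C=4, D=2, E=0) → (A=2, B=4, C=4, D=2, E=2)
step 2: fire t1:  (A=2, B=4, C=4, D=2, E=2) → (A=0, B=4, C=4, D=2, E=4)
step 3: fire t3:  (A=0, B=4, C=4, D=2, E=4) → (A=3, B=2, C=4, D=5, E=7)
step 4: fire t1:  (A=3, B=2, C=4, D=5, E=7) → (A=1, B=2, C=4, D=5, E=9)
step 5: fire t3:  (A=1, B=2, C=4, D=5, E=9) → (A=4, B=0, C=4, D=8, E=12)
step 6: fire t1:  (A=4, B=0, C=4, D=8, E=12) → (A=2, B=0, C=4, D=8, E=14)
step 7: fire t2:  (A=2, B=0, C=4, D=8, E=14) → (A=2, B=2, C=4, D=6, E=14)
step 8: fire t3:  (A=2, B=2, C=4, D=6, E=14) → (A=5, B=0, C=4, D=9, E=17)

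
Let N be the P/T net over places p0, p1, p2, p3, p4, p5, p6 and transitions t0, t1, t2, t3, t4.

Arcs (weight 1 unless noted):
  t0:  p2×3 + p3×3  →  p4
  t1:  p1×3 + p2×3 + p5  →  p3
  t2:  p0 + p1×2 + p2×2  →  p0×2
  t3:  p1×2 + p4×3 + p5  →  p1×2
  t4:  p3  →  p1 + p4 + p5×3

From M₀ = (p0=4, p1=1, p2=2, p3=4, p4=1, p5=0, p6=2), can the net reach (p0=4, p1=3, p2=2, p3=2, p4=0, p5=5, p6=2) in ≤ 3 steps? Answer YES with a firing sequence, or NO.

YES — reachable via ⟨t4, t4, t3⟩ (3 firings)

step 1: fire t4:  (p0=4, p1=1, p2=2, p3=4, p4=1, p5=0, p6=2) → (p0=4, p1=2, p2=2, p3=3, p4=2, p5=3, p6=2)
step 2: fire t4:  (p0=4, p1=2, p2=2, p3=3, p4=2, p5=3, p6=2) → (p0=4, p1=3, p2=2, p3=2, p4=3, p5=6, p6=2)
step 3: fire t3:  (p0=4, p1=3, p2=2, p3=2, p4=3, p5=6, p6=2) → (p0=4, p1=3, p2=2, p3=2, p4=0, p5=5, p6=2)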